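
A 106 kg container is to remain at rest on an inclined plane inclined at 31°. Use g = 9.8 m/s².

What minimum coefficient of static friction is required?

At the slip threshold m g sin θ = μ_s m g cos θ, so μ_s,min = tan θ.
μ_s,min = tan 31° = 0.601.

μ_s,min ≈ 0.601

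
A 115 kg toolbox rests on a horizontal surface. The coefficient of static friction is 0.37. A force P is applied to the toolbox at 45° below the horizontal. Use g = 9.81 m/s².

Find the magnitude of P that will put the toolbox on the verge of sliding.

P ≈ 937 N

N = m g + P sin α (the push presses the toolbox into the horizontal surface).
At impending slip, P cos α = μ_s N = μ_s (m g + P sin α).
Solving: P (cos α − μ_s sin α) = μ_s m g → P = 0.37×1130/(cos 45° − 0.37 sin 45°) = 417/0.4455 = 937 N.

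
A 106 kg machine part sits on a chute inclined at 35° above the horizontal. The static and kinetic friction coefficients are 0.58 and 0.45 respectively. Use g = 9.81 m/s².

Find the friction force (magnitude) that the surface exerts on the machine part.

Perpendicular to the surface, N = m g cos θ = 106·9.81·cos 35° = 851.8 N.
Along the slope the weight component is m g sin θ = 596.4 N; friction must supply exactly this, acting up-slope.
The static-friction ceiling is μ_s N = 0.58 × 851.8 = 494 N.
|596.4| exceeds 494 N, so the machine part slips down-slope; friction is kinetic, f = μ_k N = 0.45×851.8 = 383 N.

f ≈ 383 N (up the incline)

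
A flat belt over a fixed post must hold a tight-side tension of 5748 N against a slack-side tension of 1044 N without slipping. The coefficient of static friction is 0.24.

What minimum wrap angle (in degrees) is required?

T₂/T₁ = e^{μβ} → β = ln(T₂/T₁)/μ.
β = ln(5748/1044)/0.24 = 1.706/0.24 = 7.107 rad.
In degrees: β = 7.107 × 180/π = 407°.

β_min ≈ 407°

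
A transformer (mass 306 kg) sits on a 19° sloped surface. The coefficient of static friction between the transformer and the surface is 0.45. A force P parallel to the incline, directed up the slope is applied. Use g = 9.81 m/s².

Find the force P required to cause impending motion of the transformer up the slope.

P ≈ 2250 N

At impending motion up the slope, friction acts down-slope at its limit: f = μ_s N.
P is parallel to the surface, so N = m g cos θ = 2840 N.
Along the incline: P = m g sin θ + μ_s N = 977 + 0.45×2840 = 2250 N.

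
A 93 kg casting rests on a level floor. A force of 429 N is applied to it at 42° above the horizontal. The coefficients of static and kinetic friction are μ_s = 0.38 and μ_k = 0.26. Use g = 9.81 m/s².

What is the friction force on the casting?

The vertical component of P reduces the normal force: N = m g − P sin α = 912.3 − 287.1 = 625.3 N.
Horizontally, friction must balance P cos α = 318.8 N.
μ_s N = 0.38 × 625.3 = 237.6 N.
318.8 > 237.6 N → the casting slides; f = μ_k N = 0.26×625.3 = 163 N.

f ≈ 163 N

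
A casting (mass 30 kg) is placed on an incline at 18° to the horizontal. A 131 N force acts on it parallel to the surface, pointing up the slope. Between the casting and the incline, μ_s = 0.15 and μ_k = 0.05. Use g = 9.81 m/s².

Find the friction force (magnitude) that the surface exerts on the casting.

f ≈ 40.1 N (down the incline)

Normal force: N = m g cos θ = 30 × 9.81 × cos 18° = 279.9 N.
Parallel to the incline, ΣF = 0 gives f = m g sin θ − P = 90.94 − 131 = -40.06 N (up-slope positive).
Static friction can supply at most μ_s N = 41.98 N.
Since |-40.06| ≤ 41.98 N, no slip — friction simply equals what equilibrium demands.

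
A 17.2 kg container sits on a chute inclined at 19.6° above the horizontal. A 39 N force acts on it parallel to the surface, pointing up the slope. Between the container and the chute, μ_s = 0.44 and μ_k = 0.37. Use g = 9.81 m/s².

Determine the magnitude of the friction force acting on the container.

Normal force: N = m g cos θ = 17.2 × 9.81 × cos 19.6° = 159 N.
Parallel to the incline, ΣF = 0 gives f = m g sin θ − P = 56.6 − 39 = 17.6 N (up-slope positive).
The static-friction ceiling is μ_s N = 0.44 × 159 = 69.94 N.
Since |17.6| ≤ 69.94 N, the container remains in static equilibrium and friction takes exactly the required value.

f ≈ 17.6 N (up the incline)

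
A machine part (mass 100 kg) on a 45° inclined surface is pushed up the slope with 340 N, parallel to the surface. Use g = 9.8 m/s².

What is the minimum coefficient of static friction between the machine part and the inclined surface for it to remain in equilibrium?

μ_s,min ≈ 0.509

N = m g cos θ = 693 N.
Friction must make up the shortfall along the incline: f = m g sin θ − P = 693 − 340 = 353 N.
At the threshold f = μ_s N, so μ_s,min = 353/693 = 0.509.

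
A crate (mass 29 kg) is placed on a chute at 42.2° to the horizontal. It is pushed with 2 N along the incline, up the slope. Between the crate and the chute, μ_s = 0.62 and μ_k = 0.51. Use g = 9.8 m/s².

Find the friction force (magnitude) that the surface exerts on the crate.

f ≈ 107 N (up the incline)

Perpendicular to the surface, N = m g cos θ = 29·9.8·cos 42.2° = 210.5 N.
The friction needed for equilibrium is m g sin θ − P = 190.9 − 2 = 188.9 N, measured positive up-slope.
Maximum static friction available: μ_s N = 0.62 × 210.5 = 130.5 N.
|188.9| exceeds 130.5 N, so the crate slips down-slope; friction is kinetic, f = μ_k N = 0.51×210.5 = 107 N.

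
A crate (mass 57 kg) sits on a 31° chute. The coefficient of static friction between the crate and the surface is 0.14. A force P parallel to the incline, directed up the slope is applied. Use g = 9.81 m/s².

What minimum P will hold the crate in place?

P_min ≈ 221 N

The crate tends to slide down (tan θ > μ_s), so at the point of impending slip friction acts up-slope at its limit: f = μ_s N.
P is parallel to the surface, so N = m g cos θ = 479 N.
Along the incline: P + μ_s N = m g sin θ, so P = 288 − 0.14×479 = 221 N.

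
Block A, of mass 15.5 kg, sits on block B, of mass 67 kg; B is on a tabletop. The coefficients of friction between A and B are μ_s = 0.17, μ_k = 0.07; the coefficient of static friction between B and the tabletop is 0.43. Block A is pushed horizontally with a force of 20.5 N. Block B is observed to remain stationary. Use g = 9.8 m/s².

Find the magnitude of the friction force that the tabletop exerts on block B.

f ≈ 20.5 N

Normal force at the A–B interface: N₁ = m_A g = 151.9 N.
Maximum static friction on A from B: μ_s N₁ = 0.17×151.9 = 25.82 N.
P = 20.5 N is within that limit, so A and B move together (both at rest); the A–B friction is simply f₁ = P = 20.5 N.
By Newton's third law B feels 20.5 N forward from A. With B stationary, the floor's static friction on B balances it: f₂ = 20.5 N (well within μ_s(m_A+m_B)g = 347.7 N).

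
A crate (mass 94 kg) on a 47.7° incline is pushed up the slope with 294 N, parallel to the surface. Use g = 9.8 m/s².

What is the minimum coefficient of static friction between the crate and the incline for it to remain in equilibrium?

N = m g cos θ = 620 N.
Friction must make up the shortfall along the incline: f = m g sin θ − P = 681.3 − 294 = 387.3 N.
At the threshold f = μ_s N, so μ_s,min = 387.3/620 = 0.625.

μ_s,min ≈ 0.625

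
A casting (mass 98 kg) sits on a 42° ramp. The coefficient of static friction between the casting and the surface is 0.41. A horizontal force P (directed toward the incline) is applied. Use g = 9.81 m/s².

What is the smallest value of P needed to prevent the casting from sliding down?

The casting tends to slide down (tan θ > μ_s), so at the point of impending slip friction acts up-slope at its limit: f = μ_s N.
Perpendicular to the incline: N = m g cos θ + P sin θ.
Along the incline: P cos θ + μ_s N = m g sin θ, i.e. P cos θ + μ_s (m g cos θ + P sin θ) = m g sin θ.
Solving, P (cos θ + μ_s sin θ) = m g (sin θ − μ_s cos θ), so P = 961×0.3644/1.017 = 344 N.

P_min ≈ 344 N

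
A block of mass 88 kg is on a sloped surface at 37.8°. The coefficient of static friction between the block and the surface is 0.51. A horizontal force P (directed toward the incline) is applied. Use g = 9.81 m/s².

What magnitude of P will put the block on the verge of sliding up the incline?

P ≈ 1840 N

At impending motion up the slope, friction acts down-slope at its limit: f = μ_s N.
Perpendicular to the incline: N = m g cos θ + P sin θ.
Along the incline: P cos θ = m g sin θ + μ_s N = m g sin θ + μ_s (m g cos θ + P sin θ).
Solving, P (cos θ − μ_s sin θ) = m g (sin θ + μ_s cos θ), so P = 88×9.81×(sin 37.8° + 0.51 cos 37.8°)/(cos 37.8° − 0.51 sin 37.8°) = 863×1.016/0.4776 = 1840 N.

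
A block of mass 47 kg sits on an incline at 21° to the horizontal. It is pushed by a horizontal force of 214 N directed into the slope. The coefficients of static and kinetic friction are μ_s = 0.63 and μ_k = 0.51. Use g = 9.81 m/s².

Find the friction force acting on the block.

f ≈ 34.6 N (down the incline)

Normal direction: N = m g cos θ + P sin θ = 507.1 N.
Parallel to the incline: P cos θ − m g sin θ = 199.8 − 165.2 = 34.55 N; the friction needed to balance this is 34.55 N acting down the slope.
The limit of static friction is μ_s N = 319.5 N.
|f_req| = 34.55 ≤ 319.5 N → the block is in equilibrium; friction equals the required value.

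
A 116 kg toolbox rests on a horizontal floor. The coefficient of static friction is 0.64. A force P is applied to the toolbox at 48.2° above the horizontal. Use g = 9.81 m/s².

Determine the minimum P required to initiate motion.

P ≈ 637 N

N = m g − P sin α (the pull lifts the toolbox).
At impending slip, P cos α = μ_s N = μ_s (m g − P sin α).
Solving: P (cos α + μ_s sin α) = μ_s m g → P = 0.64×1140/(cos 48.2° + 0.64 sin 48.2°) = 728/1.144 = 637 N.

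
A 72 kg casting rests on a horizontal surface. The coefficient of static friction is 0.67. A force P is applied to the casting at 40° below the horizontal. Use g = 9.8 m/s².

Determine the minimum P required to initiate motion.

N = m g + P sin α (the push presses the casting into the horizontal surface).
At impending slip, P cos α = μ_s N = μ_s (m g + P sin α).
Solving: P (cos α − μ_s sin α) = μ_s m g → P = 0.67×706/(cos 40° − 0.67 sin 40°) = 473/0.3354 = 1410 N.

P ≈ 1410 N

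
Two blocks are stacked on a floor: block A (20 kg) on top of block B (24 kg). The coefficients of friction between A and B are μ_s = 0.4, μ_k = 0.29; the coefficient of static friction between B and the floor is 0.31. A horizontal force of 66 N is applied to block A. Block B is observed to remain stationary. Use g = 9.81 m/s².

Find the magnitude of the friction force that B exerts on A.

The normal force B exerts on A is simply A's weight, N₁ = 196.2 N.
Maximum static friction on A from B: μ_s N₁ = 0.4×196.2 = 78.48 N.
Since P = 66 N ≤ 78.48 N, A does not slip on B; friction on A equals P = 66 N.
B experiences an equal 66 N forward from A (third law). B is in equilibrium, so the floor supplies f₂ = 66 N of static friction (limit μ_s(m_A+m_B)g = 133.8 N, not exceeded).

f ≈ 66 N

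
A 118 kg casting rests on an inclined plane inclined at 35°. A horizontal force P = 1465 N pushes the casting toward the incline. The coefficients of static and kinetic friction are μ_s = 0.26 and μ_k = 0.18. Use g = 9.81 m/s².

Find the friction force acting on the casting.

f ≈ 322 N (down the incline)

The horizontal push has a component P sin θ into the surface, so N = m g cos θ + P sin θ = 948.2 + 840.3 = 1789 N.
Along the incline, the net driving force (taking up-slope positive) is P cos θ − m g sin θ = 1200 − 664 = 536.1 N, so equilibrium requires friction f = -536.1 N (down-slope).
The limit of static friction is μ_s N = 465 N.
|f_req| = 536.1 > 465 N → the casting slides up the incline; f = μ_k N = 0.18 × 1789 = 322 N.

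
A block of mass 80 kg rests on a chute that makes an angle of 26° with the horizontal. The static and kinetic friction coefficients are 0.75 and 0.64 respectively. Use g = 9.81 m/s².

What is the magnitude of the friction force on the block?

The normal reaction is N = m g cos θ = 705.4 N.
For equilibrium along the incline, friction must balance the weight component: f = m g sin θ = 344 N up the slope.
Static friction can supply at most μ_s N = 529 N.
Since |344| ≤ 529 N, static friction is sufficient; f equals the required value, not μ_s N.

f ≈ 344 N (up the incline)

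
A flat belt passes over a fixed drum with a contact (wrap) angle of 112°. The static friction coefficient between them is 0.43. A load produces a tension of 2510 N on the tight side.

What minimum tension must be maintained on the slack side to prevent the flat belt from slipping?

Capstan equation at impending slip: T_tight/T_slack = e^{μβ}.
β = 112° = 1.955 rad; e^{μβ} = e^{0.43×1.955} = 2.318.
T_slack = T_tight / e^{μβ} = 2510 / 2.318 = 1080 N.

T_min ≈ 1080 N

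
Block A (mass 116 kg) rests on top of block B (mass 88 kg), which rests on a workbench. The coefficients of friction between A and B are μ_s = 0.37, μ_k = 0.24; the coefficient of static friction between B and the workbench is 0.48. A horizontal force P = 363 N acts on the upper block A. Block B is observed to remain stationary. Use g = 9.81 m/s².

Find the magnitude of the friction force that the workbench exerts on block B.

f ≈ 363 N

Between the blocks, N₁ = m_A g = 1138 N.
Maximum static friction on A from B: μ_s N₁ = 0.37×1138 = 421 N.
P = 363 N is within that limit, so A and B move together (both at rest); the A–B friction is simply f₁ = P = 363 N.
By Newton's third law B feels 363 N forward from A. With B stationary, the floor's static friction on B balances it: f₂ = 363 N (well within μ_s(m_A+m_B)g = 960.6 N).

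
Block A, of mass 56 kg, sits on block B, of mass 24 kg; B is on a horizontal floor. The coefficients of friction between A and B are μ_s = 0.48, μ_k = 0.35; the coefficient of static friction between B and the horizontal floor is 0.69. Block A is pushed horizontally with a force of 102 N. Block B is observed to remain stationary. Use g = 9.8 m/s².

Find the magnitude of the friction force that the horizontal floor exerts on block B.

f ≈ 102 N

Between the blocks, N₁ = m_A g = 548.8 N.
Maximum static friction on A from B: μ_s N₁ = 0.48×548.8 = 263.4 N.
P = 102 N is within that limit, so A and B move together (both at rest); the A–B friction is simply f₁ = P = 102 N.
B experiences an equal 102 N forward from A (third law). B is in equilibrium, so the floor supplies f₂ = 102 N of static friction (limit μ_s(m_A+m_B)g = 541 N, not exceeded).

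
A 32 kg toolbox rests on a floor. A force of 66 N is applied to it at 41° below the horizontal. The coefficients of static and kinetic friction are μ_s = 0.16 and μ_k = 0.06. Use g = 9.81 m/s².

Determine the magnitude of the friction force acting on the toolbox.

f ≈ 49.8 N

The vertical component of P adds to the normal force: N = m g + P sin α = 313.9 + 43.3 = 357.2 N.
Horizontally, friction must balance P cos α = 49.81 N.
The static-friction limit is μ_s N = 57.16 N.
49.81 ≤ 57.16 N → static; friction equals the required 49.8 N.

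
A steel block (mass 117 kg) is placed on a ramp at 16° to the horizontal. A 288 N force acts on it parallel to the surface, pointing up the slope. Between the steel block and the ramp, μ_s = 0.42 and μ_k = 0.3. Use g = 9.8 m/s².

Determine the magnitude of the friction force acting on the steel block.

Normal force: N = m g cos θ = 117 × 9.8 × cos 16° = 1102 N.
Parallel to the incline, ΣF = 0 gives f = m g sin θ − P = 316 − 288 = 28.05 N (up-slope positive).
Static friction can supply at most μ_s N = 462.9 N.
Since |28.05| ≤ 462.9 N, the steel block remains in static equilibrium and friction takes exactly the required value.

f ≈ 28 N (up the incline)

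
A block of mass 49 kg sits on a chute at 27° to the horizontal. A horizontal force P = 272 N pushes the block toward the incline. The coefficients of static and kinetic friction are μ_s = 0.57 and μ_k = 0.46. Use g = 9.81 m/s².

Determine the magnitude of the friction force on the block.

f ≈ 24.1 N (down the incline)

Resolve perpendicular to the incline: N = m g cos θ + P sin θ = 49×9.81×cos 27° + 272×sin 27° = 551.8 N.
Along the incline, the net driving force (taking up-slope positive) is P cos θ − m g sin θ = 242.4 − 218.2 = 24.13 N, so equilibrium requires friction f = -24.13 N (down-slope).
The limit of static friction is μ_s N = 314.5 N.
Since 24.13 N is within the 314.5 N limit, the block stays put and friction is exactly 24.1 N.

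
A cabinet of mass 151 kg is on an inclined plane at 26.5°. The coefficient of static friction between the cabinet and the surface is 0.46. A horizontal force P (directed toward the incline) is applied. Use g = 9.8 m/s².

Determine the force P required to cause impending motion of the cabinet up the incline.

P ≈ 1840 N

At impending motion up the slope, friction acts down-slope at its limit: f = μ_s N.
Perpendicular to the incline: N = m g cos θ + P sin θ.
Along the incline: P cos θ = m g sin θ + μ_s N = m g sin θ + μ_s (m g cos θ + P sin θ).
Solving, P (cos θ − μ_s sin θ) = m g (sin θ + μ_s cos θ), so P = 151×9.8×(sin 26.5° + 0.46 cos 26.5°)/(cos 26.5° − 0.46 sin 26.5°) = 1480×0.8579/0.6897 = 1840 N.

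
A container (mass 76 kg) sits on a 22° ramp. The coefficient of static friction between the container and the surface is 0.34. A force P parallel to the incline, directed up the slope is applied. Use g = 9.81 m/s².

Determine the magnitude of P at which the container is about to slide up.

At impending motion up the slope, friction acts down-slope at its limit: f = μ_s N.
P is parallel to the surface, so N = m g cos θ = 691 N.
Along the incline: P = m g sin θ + μ_s N = 279 + 0.34×691 = 514 N.

P ≈ 514 N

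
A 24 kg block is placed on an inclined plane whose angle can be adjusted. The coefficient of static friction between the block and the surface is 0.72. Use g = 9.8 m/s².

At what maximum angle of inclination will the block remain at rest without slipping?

At the slip threshold, m g sin θ = μ_s · m g cos θ, so tan θ = μ_s.
θ_max = arctan(0.72) = 35.8°.

θ_max ≈ 35.8°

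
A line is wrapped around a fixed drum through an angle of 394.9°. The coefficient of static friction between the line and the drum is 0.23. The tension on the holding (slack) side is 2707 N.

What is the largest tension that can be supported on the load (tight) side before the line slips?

T_max ≈ 13200 N

At impending slip the capstan equation gives T₂/T₁ = e^{μβ} with β in radians.
β = 394.9° × π/180 = 6.892 rad.
e^{μβ} = e^{0.23×6.892} = 4.88.
T₂ = T₁ · e^{μβ} = 2707 × 4.88 = 13200 N.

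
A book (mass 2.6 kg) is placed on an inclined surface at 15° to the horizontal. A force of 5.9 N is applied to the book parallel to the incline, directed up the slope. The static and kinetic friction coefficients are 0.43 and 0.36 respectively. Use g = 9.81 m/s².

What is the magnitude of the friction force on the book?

The normal reaction is N = m g cos θ = 24.64 N.
The friction needed for equilibrium is m g sin θ − P = 6.601 − 5.9 = 0.7014 N, measured positive up-slope.
Static friction can supply at most μ_s N = 10.59 N.
Since |0.7014| ≤ 10.59 N, the book remains in static equilibrium and friction takes exactly the required value.

f ≈ 0.701 N (up the incline)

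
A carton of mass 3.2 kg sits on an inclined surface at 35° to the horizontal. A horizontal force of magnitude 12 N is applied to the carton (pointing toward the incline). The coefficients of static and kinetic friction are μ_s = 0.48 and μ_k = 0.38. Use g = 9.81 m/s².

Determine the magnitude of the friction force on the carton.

f ≈ 8.18 N (up the incline)

The horizontal push has a component P sin θ into the surface, so N = m g cos θ + P sin θ = 25.71 + 6.883 = 32.6 N.
Parallel to the incline: P cos θ − m g sin θ = 9.83 − 18.01 = -8.176 N; the friction needed to balance this is 8.176 N acting up the slope.
Maximum static friction: μ_s N = 0.48 × 32.6 = 15.65 N.
|f_req| = 8.176 ≤ 15.65 N → the carton is in equilibrium; friction equals the required value.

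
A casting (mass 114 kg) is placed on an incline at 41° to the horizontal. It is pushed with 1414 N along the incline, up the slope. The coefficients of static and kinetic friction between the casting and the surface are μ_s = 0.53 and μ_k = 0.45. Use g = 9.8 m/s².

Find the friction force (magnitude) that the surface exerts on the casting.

Perpendicular to the surface, N = m g cos θ = 114·9.8·cos 41° = 843.2 N.
Parallel to the incline, ΣF = 0 gives f = m g sin θ − P = 732.9 − 1414 = -681.1 N (up-slope positive).
The static-friction ceiling is μ_s N = 0.53 × 843.2 = 446.9 N.
|-681.1| exceeds 446.9 N, so the casting slips up-slope; friction is kinetic, f = μ_k N = 0.45×843.2 = 379 N.

f ≈ 379 N (down the incline)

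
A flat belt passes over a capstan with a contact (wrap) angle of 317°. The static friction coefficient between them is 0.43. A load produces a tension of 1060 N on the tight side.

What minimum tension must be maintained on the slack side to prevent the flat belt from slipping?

Capstan equation at impending slip: T_tight/T_slack = e^{μβ}.
β = 317° = 5.533 rad; e^{μβ} = e^{0.43×5.533} = 10.79.
T_slack = T_tight / e^{μβ} = 1060 / 10.79 = 98.2 N.

T_min ≈ 98.2 N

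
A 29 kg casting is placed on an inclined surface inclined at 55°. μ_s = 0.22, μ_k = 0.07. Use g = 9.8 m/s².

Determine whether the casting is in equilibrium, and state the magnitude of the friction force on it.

f ≈ 11.4 N

N = m g cos θ = 163 N.
Down-slope weight component: m g sin θ = 233 N.
μ_s N = 35.9 N.
233 > 35.9 N, so it slides; kinetic friction f = μ_k N = 0.07×163 = 11.4 N.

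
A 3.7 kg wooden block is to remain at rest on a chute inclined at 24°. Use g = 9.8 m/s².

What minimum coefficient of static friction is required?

μ_s,min ≈ 0.445

At the slip threshold m g sin θ = μ_s m g cos θ, so μ_s,min = tan θ.
μ_s,min = tan 24° = 0.445.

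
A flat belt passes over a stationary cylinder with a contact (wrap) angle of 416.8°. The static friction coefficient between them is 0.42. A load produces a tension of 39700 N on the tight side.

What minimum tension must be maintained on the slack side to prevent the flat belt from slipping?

T_min ≈ 1870 N

Capstan equation at impending slip: T_tight/T_slack = e^{μβ}.
β = 416.8° = 7.275 rad; e^{μβ} = e^{0.42×7.275} = 21.23.
T_slack = T_tight / e^{μβ} = 39700 / 21.23 = 1870 N.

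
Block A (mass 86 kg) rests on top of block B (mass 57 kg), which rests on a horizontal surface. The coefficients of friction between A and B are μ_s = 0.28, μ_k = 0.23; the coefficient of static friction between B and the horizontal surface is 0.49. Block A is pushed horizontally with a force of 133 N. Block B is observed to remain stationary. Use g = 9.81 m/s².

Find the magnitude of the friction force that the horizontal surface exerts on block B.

f ≈ 133 N

The normal force B exerts on A is simply A's weight, N₁ = 843.7 N.
So the A–B interface can sustain at most μ_s N₁ = 236.2 N of static friction.
P = 133 N is within that limit, so A and B move together (both at rest); the A–B friction is simply f₁ = P = 133 N.
B experiences an equal 133 N forward from A (third law). B is in equilibrium, so the floor supplies f₂ = 133 N of static friction (limit μ_s(m_A+m_B)g = 687.4 N, not exceeded).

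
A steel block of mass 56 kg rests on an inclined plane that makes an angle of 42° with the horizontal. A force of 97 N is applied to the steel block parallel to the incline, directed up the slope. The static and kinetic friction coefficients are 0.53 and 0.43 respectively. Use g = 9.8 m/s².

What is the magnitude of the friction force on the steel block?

Perpendicular to the surface, N = m g cos θ = 56·9.8·cos 42° = 407.8 N.
The friction needed for equilibrium is m g sin θ − P = 367.2 − 97 = 270.2 N, measured positive up-slope.
Maximum static friction available: μ_s N = 0.53 × 407.8 = 216.2 N.
|270.2| exceeds 216.2 N, so the steel block slips down-slope; friction is kinetic, f = μ_k N = 0.43×407.8 = 175 N.

f ≈ 175 N (up the incline)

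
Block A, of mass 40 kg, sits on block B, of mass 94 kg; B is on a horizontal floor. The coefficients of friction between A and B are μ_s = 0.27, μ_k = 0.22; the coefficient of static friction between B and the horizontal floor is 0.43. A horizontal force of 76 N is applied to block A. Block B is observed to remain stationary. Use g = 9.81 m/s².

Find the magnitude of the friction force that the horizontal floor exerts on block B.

f ≈ 76 N

Normal force at the A–B interface: N₁ = m_A g = 392.4 N.
So the A–B interface can sustain at most μ_s N₁ = 105.9 N of static friction.
P = 76 N is within that limit, so A and B move together (both at rest); the A–B friction is simply f₁ = P = 76 N.
B experiences an equal 76 N forward from A (third law). B is in equilibrium, so the floor supplies f₂ = 76 N of static friction (limit μ_s(m_A+m_B)g = 565.3 N, not exceeded).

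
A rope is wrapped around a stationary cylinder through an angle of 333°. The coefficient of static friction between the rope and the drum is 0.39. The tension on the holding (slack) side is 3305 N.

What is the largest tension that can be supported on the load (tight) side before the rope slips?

T_max ≈ 31900 N

At impending slip the capstan equation gives T₂/T₁ = e^{μβ} with β in radians.
β = 333° × π/180 = 5.812 rad.
e^{μβ} = e^{0.39×5.812} = 9.647.
T₂ = T₁ · e^{μβ} = 3305 × 9.647 = 31900 N.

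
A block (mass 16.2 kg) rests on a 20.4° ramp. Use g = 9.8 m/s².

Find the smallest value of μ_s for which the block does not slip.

μ_s,min ≈ 0.372

At the slip threshold m g sin θ = μ_s m g cos θ, so μ_s,min = tan θ.
μ_s,min = tan 20.4° = 0.372.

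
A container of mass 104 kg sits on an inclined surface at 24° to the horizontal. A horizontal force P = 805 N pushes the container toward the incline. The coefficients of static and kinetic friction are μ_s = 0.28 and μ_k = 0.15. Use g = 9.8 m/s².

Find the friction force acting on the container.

f ≈ 321 N (down the incline)

Normal direction: N = m g cos θ + P sin θ = 1259 N.
Parallel to the incline: P cos θ − m g sin θ = 735.4 − 414.5 = 320.9 N; the friction needed to balance this is 320.9 N acting down the slope.
The limit of static friction is μ_s N = 352.4 N.
|f_req| = 320.9 ≤ 352.4 N → the container is in equilibrium; friction equals the required value.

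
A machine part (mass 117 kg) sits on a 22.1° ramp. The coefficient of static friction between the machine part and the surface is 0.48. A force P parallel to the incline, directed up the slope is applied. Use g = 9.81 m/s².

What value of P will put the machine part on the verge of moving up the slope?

At impending motion up the slope, friction acts down-slope at its limit: f = μ_s N.
P is parallel to the surface, so N = m g cos θ = 1060 N.
Along the incline: P = m g sin θ + μ_s N = 432 + 0.48×1060 = 942 N.

P ≈ 942 N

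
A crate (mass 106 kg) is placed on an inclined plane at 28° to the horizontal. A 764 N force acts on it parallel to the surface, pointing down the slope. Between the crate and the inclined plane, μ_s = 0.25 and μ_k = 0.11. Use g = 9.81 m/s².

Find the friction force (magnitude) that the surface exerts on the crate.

f ≈ 101 N (up the incline)

The normal reaction is N = m g cos θ = 918.1 N.
Parallel to the incline, ΣF = 0 gives f = m g sin θ + P = 488.2 + 764 = 1252 N (up-slope positive).
Static friction can supply at most μ_s N = 229.5 N.
|1252| exceeds 229.5 N, so the crate slips down-slope; friction is kinetic, f = μ_k N = 0.11×918.1 = 101 N.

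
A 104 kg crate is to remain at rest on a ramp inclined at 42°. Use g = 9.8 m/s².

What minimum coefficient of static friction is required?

At the slip threshold m g sin θ = μ_s m g cos θ, so μ_s,min = tan θ.
μ_s,min = tan 42° = 0.9.

μ_s,min ≈ 0.9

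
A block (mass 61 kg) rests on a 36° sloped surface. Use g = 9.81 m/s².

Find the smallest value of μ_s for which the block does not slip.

At the slip threshold m g sin θ = μ_s m g cos θ, so μ_s,min = tan θ.
μ_s,min = tan 36° = 0.727.

μ_s,min ≈ 0.727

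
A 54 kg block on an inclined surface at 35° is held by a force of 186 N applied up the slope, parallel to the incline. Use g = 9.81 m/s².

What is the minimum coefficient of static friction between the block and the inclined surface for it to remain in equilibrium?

μ_s,min ≈ 0.272

N = m g cos θ = 433.9 N.
Friction must make up the shortfall along the incline: f = m g sin θ − P = 303.8 − 186 = 117.8 N.
At the threshold f = μ_s N, so μ_s,min = 117.8/433.9 = 0.272.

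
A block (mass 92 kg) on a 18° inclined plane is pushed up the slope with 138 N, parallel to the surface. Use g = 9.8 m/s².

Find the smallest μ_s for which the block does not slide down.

μ_s,min ≈ 0.164

N = m g cos θ = 857.5 N.
Friction must make up the shortfall along the incline: f = m g sin θ − P = 278.6 − 138 = 140.6 N.
At the threshold f = μ_s N, so μ_s,min = 140.6/857.5 = 0.164.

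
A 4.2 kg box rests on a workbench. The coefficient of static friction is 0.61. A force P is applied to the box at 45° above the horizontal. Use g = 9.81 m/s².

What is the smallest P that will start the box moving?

N = m g − P sin α (the pull lifts the box).
At impending slip, P cos α = μ_s N = μ_s (m g − P sin α).
Solving: P (cos α + μ_s sin α) = μ_s m g → P = 0.61×41.2/(cos 45° + 0.61 sin 45°) = 25.1/1.138 = 22.1 N.

P ≈ 22.1 N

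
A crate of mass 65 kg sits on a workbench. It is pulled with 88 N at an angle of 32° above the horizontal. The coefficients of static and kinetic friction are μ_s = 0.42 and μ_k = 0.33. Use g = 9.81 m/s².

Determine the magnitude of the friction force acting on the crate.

N = m g − P sin α = 637.6 − 88×sin 32° = 591 N.
For equilibrium, f = P cos α = 88×cos 32° = 74.63 N.
The static-friction limit is μ_s N = 248.2 N.
Since 74.63 N does not exceed the limit, the crate stays at rest and f = 74.6 N.

f ≈ 74.6 N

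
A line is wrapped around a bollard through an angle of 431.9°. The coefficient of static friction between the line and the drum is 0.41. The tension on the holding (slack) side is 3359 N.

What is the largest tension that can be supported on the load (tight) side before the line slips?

At impending slip the capstan equation gives T₂/T₁ = e^{μβ} with β in radians.
β = 431.9° × π/180 = 7.538 rad.
e^{μβ} = e^{0.41×7.538} = 21.99.
T₂ = T₁ · e^{μβ} = 3359 × 21.99 = 73900 N.

T_max ≈ 73900 N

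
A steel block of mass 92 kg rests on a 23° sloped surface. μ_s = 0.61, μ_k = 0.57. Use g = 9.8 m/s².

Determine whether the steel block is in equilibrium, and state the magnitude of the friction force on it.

N = m g cos θ = 830 N.
Down-slope weight component: m g sin θ = 352 N.
μ_s N = 506 N.
352 ≤ 506 N, so it stays put; friction = 352 N.

f ≈ 352 N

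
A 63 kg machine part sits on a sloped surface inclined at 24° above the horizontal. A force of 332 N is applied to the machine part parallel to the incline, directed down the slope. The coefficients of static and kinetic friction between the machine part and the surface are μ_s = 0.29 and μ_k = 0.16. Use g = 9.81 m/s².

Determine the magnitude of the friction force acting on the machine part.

f ≈ 90.3 N (up the incline)

Normal force: N = m g cos θ = 63 × 9.81 × cos 24° = 564.6 N.
Parallel to the incline, ΣF = 0 gives f = m g sin θ + P = 251.4 + 332 = 583.4 N (up-slope positive).
Static friction can supply at most μ_s N = 163.7 N.
Since |583.4| > 163.7 N, static friction cannot hold it; the machine part slides down the incline and kinetic friction applies: f = μ_k N = 0.16 × 564.6 = 90.3 N.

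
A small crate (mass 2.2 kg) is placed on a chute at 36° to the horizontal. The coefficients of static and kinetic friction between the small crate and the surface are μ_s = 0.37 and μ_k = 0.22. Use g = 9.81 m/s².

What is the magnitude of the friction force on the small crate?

Normal force: N = m g cos θ = 2.2 × 9.81 × cos 36° = 17.46 N.
For equilibrium along the incline, friction must balance the weight component: f = m g sin θ = 12.69 N up the slope.
The static-friction ceiling is μ_s N = 0.37 × 17.46 = 6.46 N.
Since |12.69| > 6.46 N, static friction cannot hold it; the small crate slides down the incline and kinetic friction applies: f = μ_k N = 0.22 × 17.46 = 3.84 N.

f ≈ 3.84 N (up the incline)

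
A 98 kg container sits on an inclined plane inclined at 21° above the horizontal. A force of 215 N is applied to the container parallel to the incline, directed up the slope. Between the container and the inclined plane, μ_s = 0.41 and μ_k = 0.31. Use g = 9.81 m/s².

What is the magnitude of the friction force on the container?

f ≈ 130 N (up the incline)

Perpendicular to the surface, N = m g cos θ = 98·9.81·cos 21° = 897.5 N.
The friction needed for equilibrium is m g sin θ − P = 344.5 − 215 = 129.5 N, measured positive up-slope.
The static-friction ceiling is μ_s N = 0.41 × 897.5 = 368 N.
Since |129.5| ≤ 368 N, static friction is sufficient; f equals the required value, not μ_s N.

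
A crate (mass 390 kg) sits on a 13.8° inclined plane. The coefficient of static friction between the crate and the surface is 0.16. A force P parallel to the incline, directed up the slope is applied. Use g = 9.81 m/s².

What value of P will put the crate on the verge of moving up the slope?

P ≈ 1510 N

At impending motion up the slope, friction acts down-slope at its limit: f = μ_s N.
P is parallel to the surface, so N = m g cos θ = 3720 N.
Along the incline: P = m g sin θ + μ_s N = 913 + 0.16×3720 = 1510 N.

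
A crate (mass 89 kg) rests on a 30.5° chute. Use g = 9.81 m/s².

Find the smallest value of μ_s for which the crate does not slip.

μ_s,min ≈ 0.589

At the slip threshold m g sin θ = μ_s m g cos θ, so μ_s,min = tan θ.
μ_s,min = tan 30.5° = 0.589.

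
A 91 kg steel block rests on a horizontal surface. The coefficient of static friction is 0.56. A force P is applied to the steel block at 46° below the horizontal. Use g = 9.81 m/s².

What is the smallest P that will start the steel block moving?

P ≈ 1710 N

N = m g + P sin α (the push presses the steel block into the horizontal surface).
At impending slip, P cos α = μ_s N = μ_s (m g + P sin α).
Solving: P (cos α − μ_s sin α) = μ_s m g → P = 0.56×893/(cos 46° − 0.56 sin 46°) = 500/0.2918 = 1710 N.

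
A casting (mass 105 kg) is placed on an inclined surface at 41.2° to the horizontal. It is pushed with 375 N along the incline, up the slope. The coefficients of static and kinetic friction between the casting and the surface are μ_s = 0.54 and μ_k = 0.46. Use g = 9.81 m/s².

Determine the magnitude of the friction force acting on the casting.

f ≈ 303 N (up the incline)

Normal force: N = m g cos θ = 105 × 9.81 × cos 41.2° = 775 N.
The friction needed for equilibrium is m g sin θ − P = 678.5 − 375 = 303.5 N, measured positive up-slope.
Static friction can supply at most μ_s N = 418.5 N.
Since |303.5| ≤ 418.5 N, static friction is sufficient; f equals the required value, not μ_s N.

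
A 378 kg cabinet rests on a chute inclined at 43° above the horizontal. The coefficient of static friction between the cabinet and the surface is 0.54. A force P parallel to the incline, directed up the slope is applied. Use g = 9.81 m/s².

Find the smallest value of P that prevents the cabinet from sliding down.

P_min ≈ 1060 N

The cabinet tends to slide down (tan θ > μ_s), so at the point of impending slip friction acts up-slope at its limit: f = μ_s N.
P is parallel to the surface, so N = m g cos θ = 2710 N.
Along the incline: P + μ_s N = m g sin θ, so P = 2530 − 0.54×2710 = 1060 N.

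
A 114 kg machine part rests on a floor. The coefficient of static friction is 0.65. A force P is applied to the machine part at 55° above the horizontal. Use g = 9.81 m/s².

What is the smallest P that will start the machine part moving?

N = m g − P sin α (the pull lifts the machine part).
At impending slip, P cos α = μ_s N = μ_s (m g − P sin α).
Solving: P (cos α + μ_s sin α) = μ_s m g → P = 0.65×1120/(cos 55° + 0.65 sin 55°) = 727/1.106 = 657 N.

P ≈ 657 N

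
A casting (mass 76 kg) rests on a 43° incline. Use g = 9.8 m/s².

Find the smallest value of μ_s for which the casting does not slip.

At the slip threshold m g sin θ = μ_s m g cos θ, so μ_s,min = tan θ.
μ_s,min = tan 43° = 0.933.

μ_s,min ≈ 0.933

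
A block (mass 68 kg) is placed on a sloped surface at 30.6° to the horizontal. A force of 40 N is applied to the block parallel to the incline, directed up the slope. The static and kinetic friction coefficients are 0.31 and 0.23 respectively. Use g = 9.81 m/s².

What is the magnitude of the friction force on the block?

f ≈ 132 N (up the incline)

The normal reaction is N = m g cos θ = 574.2 N.
For equilibrium along the incline the friction force must supply f = m g sin θ − P = 339.6 − 40 = 299.6 N (positive meaning up-slope).
Maximum static friction available: μ_s N = 0.31 × 574.2 = 178 N.
|299.6| exceeds 178 N, so the block slips down-slope; friction is kinetic, f = μ_k N = 0.23×574.2 = 132 N.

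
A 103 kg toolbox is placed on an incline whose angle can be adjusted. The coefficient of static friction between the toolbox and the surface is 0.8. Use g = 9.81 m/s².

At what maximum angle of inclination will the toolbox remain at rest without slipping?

θ_max ≈ 38.7°

At the slip threshold, m g sin θ = μ_s · m g cos θ, so tan θ = μ_s.
θ_max = arctan(0.8) = 38.7°.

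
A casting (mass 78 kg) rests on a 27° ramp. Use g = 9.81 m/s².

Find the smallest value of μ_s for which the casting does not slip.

At the slip threshold m g sin θ = μ_s m g cos θ, so μ_s,min = tan θ.
μ_s,min = tan 27° = 0.51.

μ_s,min ≈ 0.51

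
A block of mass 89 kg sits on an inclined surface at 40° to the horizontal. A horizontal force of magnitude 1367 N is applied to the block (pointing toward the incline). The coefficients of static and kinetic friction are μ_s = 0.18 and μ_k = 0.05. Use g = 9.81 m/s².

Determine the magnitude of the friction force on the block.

f ≈ 77.4 N (down the incline)

The horizontal push has a component P sin θ into the surface, so N = m g cos θ + P sin θ = 668.8 + 878.7 = 1548 N.
Parallel to the incline: P cos θ − m g sin θ = 1047 − 561.2 = 486 N; the friction needed to balance this is 486 N acting down the slope.
The limit of static friction is μ_s N = 278.6 N.
|f_req| = 486 > 278.6 N → the block slides up the incline; f = μ_k N = 0.05 × 1548 = 77.4 N.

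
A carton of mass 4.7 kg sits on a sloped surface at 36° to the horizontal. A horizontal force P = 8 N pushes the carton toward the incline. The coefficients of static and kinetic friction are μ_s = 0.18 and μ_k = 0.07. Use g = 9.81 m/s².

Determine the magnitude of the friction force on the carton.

Normal direction: N = m g cos θ + P sin θ = 42 N.
Parallel to the incline: P cos θ − m g sin θ = 6.472 − 27.1 = -20.63 N; the friction needed to balance this is 20.63 N acting up the slope.
Maximum static friction: μ_s N = 0.18 × 42 = 7.561 N.
The required 20.63 N exceeds the static limit, so the carton slides down-slope and f = μ_k N = 0.07×42 = 2.94 N.

f ≈ 2.94 N (up the incline)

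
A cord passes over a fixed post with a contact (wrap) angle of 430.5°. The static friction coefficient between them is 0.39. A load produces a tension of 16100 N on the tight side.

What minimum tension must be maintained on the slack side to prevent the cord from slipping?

T_min ≈ 859 N

Capstan equation at impending slip: T_tight/T_slack = e^{μβ}.
β = 430.5° = 7.514 rad; e^{μβ} = e^{0.39×7.514} = 18.73.
T_slack = T_tight / e^{μβ} = 16100 / 18.73 = 859 N.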